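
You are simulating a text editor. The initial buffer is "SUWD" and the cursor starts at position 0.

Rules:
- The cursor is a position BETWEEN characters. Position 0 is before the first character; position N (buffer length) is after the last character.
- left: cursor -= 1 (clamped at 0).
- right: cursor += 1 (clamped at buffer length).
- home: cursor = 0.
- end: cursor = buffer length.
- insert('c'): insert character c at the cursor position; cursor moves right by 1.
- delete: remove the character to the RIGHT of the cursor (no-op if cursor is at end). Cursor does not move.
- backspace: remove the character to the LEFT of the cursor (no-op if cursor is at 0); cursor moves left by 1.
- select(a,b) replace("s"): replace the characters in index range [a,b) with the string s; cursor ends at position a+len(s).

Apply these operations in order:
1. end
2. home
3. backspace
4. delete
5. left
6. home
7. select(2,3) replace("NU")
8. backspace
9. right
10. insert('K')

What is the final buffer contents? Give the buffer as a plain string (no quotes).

Answer: UWNK

Derivation:
After op 1 (end): buf='SUWD' cursor=4
After op 2 (home): buf='SUWD' cursor=0
After op 3 (backspace): buf='SUWD' cursor=0
After op 4 (delete): buf='UWD' cursor=0
After op 5 (left): buf='UWD' cursor=0
After op 6 (home): buf='UWD' cursor=0
After op 7 (select(2,3) replace("NU")): buf='UWNU' cursor=4
After op 8 (backspace): buf='UWN' cursor=3
After op 9 (right): buf='UWN' cursor=3
After op 10 (insert('K')): buf='UWNK' cursor=4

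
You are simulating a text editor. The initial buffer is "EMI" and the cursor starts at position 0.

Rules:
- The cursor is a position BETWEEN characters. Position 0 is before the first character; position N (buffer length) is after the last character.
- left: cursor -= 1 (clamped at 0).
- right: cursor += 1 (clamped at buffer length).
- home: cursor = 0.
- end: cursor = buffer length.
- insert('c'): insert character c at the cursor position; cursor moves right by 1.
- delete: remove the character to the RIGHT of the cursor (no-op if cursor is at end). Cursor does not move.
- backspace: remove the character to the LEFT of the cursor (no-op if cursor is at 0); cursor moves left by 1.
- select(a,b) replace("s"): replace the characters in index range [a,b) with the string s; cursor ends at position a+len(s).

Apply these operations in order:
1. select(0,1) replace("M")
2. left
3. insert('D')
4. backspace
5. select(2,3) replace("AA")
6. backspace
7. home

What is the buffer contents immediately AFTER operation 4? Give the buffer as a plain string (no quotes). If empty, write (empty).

Answer: MMI

Derivation:
After op 1 (select(0,1) replace("M")): buf='MMI' cursor=1
After op 2 (left): buf='MMI' cursor=0
After op 3 (insert('D')): buf='DMMI' cursor=1
After op 4 (backspace): buf='MMI' cursor=0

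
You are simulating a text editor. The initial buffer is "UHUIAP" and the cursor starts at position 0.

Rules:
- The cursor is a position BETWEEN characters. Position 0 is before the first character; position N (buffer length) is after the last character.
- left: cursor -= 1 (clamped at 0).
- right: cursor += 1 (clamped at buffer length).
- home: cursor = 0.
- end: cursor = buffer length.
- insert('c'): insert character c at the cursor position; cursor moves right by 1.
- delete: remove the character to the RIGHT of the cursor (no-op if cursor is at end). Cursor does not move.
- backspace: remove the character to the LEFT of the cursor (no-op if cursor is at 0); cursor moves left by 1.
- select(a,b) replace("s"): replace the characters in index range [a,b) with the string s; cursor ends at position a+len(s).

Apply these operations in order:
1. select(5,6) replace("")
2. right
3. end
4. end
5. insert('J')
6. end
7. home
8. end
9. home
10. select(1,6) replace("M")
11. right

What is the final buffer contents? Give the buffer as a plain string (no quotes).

Answer: UM

Derivation:
After op 1 (select(5,6) replace("")): buf='UHUIA' cursor=5
After op 2 (right): buf='UHUIA' cursor=5
After op 3 (end): buf='UHUIA' cursor=5
After op 4 (end): buf='UHUIA' cursor=5
After op 5 (insert('J')): buf='UHUIAJ' cursor=6
After op 6 (end): buf='UHUIAJ' cursor=6
After op 7 (home): buf='UHUIAJ' cursor=0
After op 8 (end): buf='UHUIAJ' cursor=6
After op 9 (home): buf='UHUIAJ' cursor=0
After op 10 (select(1,6) replace("M")): buf='UM' cursor=2
After op 11 (right): buf='UM' cursor=2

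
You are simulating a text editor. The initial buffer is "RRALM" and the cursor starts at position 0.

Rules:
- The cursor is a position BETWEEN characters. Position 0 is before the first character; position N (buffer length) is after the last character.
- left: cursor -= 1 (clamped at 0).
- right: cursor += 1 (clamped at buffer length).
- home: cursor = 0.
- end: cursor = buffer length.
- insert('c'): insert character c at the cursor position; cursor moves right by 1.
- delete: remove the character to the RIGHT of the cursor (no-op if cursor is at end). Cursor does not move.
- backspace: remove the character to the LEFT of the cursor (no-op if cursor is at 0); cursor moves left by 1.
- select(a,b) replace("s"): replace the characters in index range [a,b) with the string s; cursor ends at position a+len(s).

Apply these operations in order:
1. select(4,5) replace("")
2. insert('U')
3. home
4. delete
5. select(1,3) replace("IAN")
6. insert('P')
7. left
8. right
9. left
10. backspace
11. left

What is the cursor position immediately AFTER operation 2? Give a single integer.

After op 1 (select(4,5) replace("")): buf='RRAL' cursor=4
After op 2 (insert('U')): buf='RRALU' cursor=5

Answer: 5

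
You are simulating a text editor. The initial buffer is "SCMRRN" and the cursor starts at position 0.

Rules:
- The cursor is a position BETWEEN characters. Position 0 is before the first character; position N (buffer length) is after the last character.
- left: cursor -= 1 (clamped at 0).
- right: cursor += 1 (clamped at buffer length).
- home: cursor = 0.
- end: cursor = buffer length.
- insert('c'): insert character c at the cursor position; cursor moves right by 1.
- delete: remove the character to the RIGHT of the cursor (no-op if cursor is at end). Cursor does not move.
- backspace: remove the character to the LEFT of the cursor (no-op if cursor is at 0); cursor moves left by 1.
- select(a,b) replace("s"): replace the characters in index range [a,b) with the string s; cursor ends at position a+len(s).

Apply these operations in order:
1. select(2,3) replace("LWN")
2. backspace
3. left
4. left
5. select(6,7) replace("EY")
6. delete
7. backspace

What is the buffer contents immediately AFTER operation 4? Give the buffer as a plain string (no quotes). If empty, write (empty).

Answer: SCLWRRN

Derivation:
After op 1 (select(2,3) replace("LWN")): buf='SCLWNRRN' cursor=5
After op 2 (backspace): buf='SCLWRRN' cursor=4
After op 3 (left): buf='SCLWRRN' cursor=3
After op 4 (left): buf='SCLWRRN' cursor=2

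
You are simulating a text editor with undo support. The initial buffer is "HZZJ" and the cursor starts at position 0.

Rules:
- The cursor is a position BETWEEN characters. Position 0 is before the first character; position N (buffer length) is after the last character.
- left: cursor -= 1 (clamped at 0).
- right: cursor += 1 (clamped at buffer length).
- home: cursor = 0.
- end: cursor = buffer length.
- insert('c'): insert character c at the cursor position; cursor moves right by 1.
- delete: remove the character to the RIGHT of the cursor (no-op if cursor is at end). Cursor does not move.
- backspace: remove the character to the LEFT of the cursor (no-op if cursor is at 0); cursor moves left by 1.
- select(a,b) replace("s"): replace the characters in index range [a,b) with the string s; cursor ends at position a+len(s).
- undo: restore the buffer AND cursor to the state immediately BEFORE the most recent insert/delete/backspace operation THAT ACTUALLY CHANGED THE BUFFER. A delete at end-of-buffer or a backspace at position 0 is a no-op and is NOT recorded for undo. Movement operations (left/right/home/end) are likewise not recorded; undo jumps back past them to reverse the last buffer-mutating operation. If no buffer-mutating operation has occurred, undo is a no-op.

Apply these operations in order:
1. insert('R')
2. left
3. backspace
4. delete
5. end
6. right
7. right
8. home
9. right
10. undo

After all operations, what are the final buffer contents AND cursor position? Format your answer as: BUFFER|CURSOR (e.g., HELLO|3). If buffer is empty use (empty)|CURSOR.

Answer: RHZZJ|0

Derivation:
After op 1 (insert('R')): buf='RHZZJ' cursor=1
After op 2 (left): buf='RHZZJ' cursor=0
After op 3 (backspace): buf='RHZZJ' cursor=0
After op 4 (delete): buf='HZZJ' cursor=0
After op 5 (end): buf='HZZJ' cursor=4
After op 6 (right): buf='HZZJ' cursor=4
After op 7 (right): buf='HZZJ' cursor=4
After op 8 (home): buf='HZZJ' cursor=0
After op 9 (right): buf='HZZJ' cursor=1
After op 10 (undo): buf='RHZZJ' cursor=0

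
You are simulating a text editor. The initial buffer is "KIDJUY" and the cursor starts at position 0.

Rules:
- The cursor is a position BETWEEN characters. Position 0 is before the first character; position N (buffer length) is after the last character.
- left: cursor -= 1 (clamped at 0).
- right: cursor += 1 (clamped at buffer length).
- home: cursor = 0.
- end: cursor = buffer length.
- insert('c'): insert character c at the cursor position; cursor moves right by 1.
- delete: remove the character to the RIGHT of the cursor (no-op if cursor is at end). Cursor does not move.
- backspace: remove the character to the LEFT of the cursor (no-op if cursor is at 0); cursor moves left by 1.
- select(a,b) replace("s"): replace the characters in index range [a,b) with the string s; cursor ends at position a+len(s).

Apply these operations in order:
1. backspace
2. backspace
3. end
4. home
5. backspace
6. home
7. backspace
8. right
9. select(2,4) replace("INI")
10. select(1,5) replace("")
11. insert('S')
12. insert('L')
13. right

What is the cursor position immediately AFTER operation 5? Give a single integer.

Answer: 0

Derivation:
After op 1 (backspace): buf='KIDJUY' cursor=0
After op 2 (backspace): buf='KIDJUY' cursor=0
After op 3 (end): buf='KIDJUY' cursor=6
After op 4 (home): buf='KIDJUY' cursor=0
After op 5 (backspace): buf='KIDJUY' cursor=0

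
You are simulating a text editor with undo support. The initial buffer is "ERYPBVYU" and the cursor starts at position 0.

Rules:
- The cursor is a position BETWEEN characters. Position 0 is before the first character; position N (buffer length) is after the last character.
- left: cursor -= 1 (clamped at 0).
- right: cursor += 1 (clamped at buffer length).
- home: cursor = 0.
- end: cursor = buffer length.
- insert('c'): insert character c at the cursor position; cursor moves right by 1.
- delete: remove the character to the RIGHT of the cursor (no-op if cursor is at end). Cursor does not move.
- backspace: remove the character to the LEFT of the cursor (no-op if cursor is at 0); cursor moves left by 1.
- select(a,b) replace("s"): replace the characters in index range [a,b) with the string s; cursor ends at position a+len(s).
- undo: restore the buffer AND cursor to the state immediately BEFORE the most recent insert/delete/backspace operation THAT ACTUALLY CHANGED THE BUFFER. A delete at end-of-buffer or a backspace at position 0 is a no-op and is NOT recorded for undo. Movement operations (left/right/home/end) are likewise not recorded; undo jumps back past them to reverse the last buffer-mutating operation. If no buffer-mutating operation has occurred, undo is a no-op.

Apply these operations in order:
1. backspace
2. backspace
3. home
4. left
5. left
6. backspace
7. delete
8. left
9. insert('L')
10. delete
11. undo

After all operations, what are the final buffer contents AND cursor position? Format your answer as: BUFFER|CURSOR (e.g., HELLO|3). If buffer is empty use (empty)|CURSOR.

After op 1 (backspace): buf='ERYPBVYU' cursor=0
After op 2 (backspace): buf='ERYPBVYU' cursor=0
After op 3 (home): buf='ERYPBVYU' cursor=0
After op 4 (left): buf='ERYPBVYU' cursor=0
After op 5 (left): buf='ERYPBVYU' cursor=0
After op 6 (backspace): buf='ERYPBVYU' cursor=0
After op 7 (delete): buf='RYPBVYU' cursor=0
After op 8 (left): buf='RYPBVYU' cursor=0
After op 9 (insert('L')): buf='LRYPBVYU' cursor=1
After op 10 (delete): buf='LYPBVYU' cursor=1
After op 11 (undo): buf='LRYPBVYU' cursor=1

Answer: LRYPBVYU|1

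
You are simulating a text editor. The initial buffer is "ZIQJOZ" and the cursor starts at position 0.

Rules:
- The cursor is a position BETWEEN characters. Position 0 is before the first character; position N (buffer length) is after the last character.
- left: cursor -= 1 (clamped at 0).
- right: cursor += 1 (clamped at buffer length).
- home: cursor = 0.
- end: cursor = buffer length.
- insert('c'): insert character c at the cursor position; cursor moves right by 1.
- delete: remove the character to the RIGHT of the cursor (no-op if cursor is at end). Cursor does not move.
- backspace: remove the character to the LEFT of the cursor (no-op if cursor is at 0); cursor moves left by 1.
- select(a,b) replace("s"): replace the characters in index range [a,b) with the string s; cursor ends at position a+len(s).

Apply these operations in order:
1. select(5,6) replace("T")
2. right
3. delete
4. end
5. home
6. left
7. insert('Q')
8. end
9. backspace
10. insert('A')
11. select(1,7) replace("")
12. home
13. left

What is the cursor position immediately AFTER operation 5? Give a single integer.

Answer: 0

Derivation:
After op 1 (select(5,6) replace("T")): buf='ZIQJOT' cursor=6
After op 2 (right): buf='ZIQJOT' cursor=6
After op 3 (delete): buf='ZIQJOT' cursor=6
After op 4 (end): buf='ZIQJOT' cursor=6
After op 5 (home): buf='ZIQJOT' cursor=0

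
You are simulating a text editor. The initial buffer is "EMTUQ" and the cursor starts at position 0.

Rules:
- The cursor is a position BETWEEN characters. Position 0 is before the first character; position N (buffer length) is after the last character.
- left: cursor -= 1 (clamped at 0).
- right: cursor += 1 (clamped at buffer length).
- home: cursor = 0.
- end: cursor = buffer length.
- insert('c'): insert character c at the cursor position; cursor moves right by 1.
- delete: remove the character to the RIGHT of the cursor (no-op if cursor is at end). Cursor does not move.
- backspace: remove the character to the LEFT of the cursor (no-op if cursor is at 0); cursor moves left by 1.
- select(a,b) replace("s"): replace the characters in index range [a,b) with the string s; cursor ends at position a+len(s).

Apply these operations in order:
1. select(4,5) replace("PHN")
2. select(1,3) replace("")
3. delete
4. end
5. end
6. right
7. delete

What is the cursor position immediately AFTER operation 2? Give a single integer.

After op 1 (select(4,5) replace("PHN")): buf='EMTUPHN' cursor=7
After op 2 (select(1,3) replace("")): buf='EUPHN' cursor=1

Answer: 1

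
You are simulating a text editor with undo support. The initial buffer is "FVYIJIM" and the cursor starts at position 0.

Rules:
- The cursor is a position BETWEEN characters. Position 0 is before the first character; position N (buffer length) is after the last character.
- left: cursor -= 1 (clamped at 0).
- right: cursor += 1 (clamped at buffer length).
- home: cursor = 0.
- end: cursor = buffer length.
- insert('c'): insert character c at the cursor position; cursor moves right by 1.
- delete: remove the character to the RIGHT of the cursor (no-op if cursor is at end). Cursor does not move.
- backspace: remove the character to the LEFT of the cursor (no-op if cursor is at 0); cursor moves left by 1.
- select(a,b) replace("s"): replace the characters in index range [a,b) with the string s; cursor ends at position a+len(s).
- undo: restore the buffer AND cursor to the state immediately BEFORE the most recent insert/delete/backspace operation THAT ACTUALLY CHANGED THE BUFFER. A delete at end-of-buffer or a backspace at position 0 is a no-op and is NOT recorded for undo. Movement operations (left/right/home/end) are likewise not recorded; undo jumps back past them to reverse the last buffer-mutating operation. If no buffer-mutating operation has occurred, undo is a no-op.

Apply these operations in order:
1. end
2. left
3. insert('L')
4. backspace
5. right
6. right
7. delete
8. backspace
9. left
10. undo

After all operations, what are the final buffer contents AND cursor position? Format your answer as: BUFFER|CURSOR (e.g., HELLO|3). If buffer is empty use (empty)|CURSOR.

After op 1 (end): buf='FVYIJIM' cursor=7
After op 2 (left): buf='FVYIJIM' cursor=6
After op 3 (insert('L')): buf='FVYIJILM' cursor=7
After op 4 (backspace): buf='FVYIJIM' cursor=6
After op 5 (right): buf='FVYIJIM' cursor=7
After op 6 (right): buf='FVYIJIM' cursor=7
After op 7 (delete): buf='FVYIJIM' cursor=7
After op 8 (backspace): buf='FVYIJI' cursor=6
After op 9 (left): buf='FVYIJI' cursor=5
After op 10 (undo): buf='FVYIJIM' cursor=7

Answer: FVYIJIM|7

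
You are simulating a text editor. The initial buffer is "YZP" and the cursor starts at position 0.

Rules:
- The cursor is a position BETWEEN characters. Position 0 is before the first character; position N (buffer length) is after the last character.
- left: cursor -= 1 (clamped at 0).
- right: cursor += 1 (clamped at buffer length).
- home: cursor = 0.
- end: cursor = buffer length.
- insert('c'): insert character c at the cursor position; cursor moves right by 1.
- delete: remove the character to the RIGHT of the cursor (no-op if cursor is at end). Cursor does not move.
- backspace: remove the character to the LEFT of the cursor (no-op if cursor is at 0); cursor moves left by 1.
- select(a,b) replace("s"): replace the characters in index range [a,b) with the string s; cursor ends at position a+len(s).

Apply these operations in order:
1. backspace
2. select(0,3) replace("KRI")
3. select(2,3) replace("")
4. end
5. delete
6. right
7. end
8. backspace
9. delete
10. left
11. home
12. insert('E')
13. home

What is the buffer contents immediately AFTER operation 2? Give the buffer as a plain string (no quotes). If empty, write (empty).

Answer: KRI

Derivation:
After op 1 (backspace): buf='YZP' cursor=0
After op 2 (select(0,3) replace("KRI")): buf='KRI' cursor=3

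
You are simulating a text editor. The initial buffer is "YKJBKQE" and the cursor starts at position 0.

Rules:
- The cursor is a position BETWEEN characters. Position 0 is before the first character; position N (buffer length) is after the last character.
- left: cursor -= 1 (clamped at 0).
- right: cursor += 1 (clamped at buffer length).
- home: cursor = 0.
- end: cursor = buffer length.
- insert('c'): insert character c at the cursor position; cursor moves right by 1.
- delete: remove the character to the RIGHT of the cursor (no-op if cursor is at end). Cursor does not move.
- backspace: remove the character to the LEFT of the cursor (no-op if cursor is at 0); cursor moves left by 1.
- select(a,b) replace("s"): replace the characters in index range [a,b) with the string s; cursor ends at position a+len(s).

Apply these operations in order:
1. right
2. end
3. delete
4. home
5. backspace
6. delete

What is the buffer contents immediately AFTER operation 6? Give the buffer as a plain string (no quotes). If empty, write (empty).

After op 1 (right): buf='YKJBKQE' cursor=1
After op 2 (end): buf='YKJBKQE' cursor=7
After op 3 (delete): buf='YKJBKQE' cursor=7
After op 4 (home): buf='YKJBKQE' cursor=0
After op 5 (backspace): buf='YKJBKQE' cursor=0
After op 6 (delete): buf='KJBKQE' cursor=0

Answer: KJBKQE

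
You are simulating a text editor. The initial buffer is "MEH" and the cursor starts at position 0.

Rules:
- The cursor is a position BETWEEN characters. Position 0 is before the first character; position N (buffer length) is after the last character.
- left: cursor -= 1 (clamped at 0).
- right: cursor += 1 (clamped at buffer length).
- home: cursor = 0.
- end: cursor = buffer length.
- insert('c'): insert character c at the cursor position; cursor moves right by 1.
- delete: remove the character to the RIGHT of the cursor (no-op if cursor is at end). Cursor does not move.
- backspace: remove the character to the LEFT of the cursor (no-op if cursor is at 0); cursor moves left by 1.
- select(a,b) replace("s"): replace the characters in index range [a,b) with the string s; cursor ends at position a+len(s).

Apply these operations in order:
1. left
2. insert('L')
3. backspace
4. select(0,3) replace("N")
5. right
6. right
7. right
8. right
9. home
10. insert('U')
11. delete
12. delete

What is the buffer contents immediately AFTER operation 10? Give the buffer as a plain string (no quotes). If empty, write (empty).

After op 1 (left): buf='MEH' cursor=0
After op 2 (insert('L')): buf='LMEH' cursor=1
After op 3 (backspace): buf='MEH' cursor=0
After op 4 (select(0,3) replace("N")): buf='N' cursor=1
After op 5 (right): buf='N' cursor=1
After op 6 (right): buf='N' cursor=1
After op 7 (right): buf='N' cursor=1
After op 8 (right): buf='N' cursor=1
After op 9 (home): buf='N' cursor=0
After op 10 (insert('U')): buf='UN' cursor=1

Answer: UN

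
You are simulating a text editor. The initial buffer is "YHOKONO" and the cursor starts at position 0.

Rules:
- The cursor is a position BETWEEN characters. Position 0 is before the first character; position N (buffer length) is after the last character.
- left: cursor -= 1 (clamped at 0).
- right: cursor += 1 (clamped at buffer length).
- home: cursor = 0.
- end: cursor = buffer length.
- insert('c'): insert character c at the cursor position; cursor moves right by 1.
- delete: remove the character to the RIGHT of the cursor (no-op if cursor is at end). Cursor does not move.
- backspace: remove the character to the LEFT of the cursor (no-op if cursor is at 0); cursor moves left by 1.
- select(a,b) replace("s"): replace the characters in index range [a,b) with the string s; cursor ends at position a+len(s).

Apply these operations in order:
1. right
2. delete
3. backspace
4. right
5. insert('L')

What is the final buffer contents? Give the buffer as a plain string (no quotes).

After op 1 (right): buf='YHOKONO' cursor=1
After op 2 (delete): buf='YOKONO' cursor=1
After op 3 (backspace): buf='OKONO' cursor=0
After op 4 (right): buf='OKONO' cursor=1
After op 5 (insert('L')): buf='OLKONO' cursor=2

Answer: OLKONO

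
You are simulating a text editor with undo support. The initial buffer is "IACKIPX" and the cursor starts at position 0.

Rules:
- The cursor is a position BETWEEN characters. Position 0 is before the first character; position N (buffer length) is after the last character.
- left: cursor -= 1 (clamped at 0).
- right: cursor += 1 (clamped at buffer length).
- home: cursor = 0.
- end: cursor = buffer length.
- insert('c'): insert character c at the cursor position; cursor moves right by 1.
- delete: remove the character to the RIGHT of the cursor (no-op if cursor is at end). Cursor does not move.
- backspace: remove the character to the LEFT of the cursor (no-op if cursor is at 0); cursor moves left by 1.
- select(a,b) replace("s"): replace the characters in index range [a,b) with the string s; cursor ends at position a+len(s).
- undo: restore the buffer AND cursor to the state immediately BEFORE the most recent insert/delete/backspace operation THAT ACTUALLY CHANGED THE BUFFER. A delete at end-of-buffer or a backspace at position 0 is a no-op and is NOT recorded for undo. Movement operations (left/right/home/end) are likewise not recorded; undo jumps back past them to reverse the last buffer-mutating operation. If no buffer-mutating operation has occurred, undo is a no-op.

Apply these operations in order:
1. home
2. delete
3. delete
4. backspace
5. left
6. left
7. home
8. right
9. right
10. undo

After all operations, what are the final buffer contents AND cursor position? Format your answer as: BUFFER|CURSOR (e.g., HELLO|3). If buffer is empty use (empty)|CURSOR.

Answer: ACKIPX|0

Derivation:
After op 1 (home): buf='IACKIPX' cursor=0
After op 2 (delete): buf='ACKIPX' cursor=0
After op 3 (delete): buf='CKIPX' cursor=0
After op 4 (backspace): buf='CKIPX' cursor=0
After op 5 (left): buf='CKIPX' cursor=0
After op 6 (left): buf='CKIPX' cursor=0
After op 7 (home): buf='CKIPX' cursor=0
After op 8 (right): buf='CKIPX' cursor=1
After op 9 (right): buf='CKIPX' cursor=2
After op 10 (undo): buf='ACKIPX' cursor=0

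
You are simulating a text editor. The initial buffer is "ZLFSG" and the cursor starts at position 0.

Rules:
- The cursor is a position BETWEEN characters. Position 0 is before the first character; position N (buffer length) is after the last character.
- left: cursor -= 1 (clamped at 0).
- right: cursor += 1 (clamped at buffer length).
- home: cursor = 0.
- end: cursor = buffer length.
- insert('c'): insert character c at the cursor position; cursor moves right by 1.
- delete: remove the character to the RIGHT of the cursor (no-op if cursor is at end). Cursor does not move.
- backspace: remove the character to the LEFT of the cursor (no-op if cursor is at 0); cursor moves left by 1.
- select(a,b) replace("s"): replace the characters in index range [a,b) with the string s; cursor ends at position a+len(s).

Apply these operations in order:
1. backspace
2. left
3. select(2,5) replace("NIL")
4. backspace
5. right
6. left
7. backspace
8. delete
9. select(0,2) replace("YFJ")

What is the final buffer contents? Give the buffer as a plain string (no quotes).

Answer: YFJ

Derivation:
After op 1 (backspace): buf='ZLFSG' cursor=0
After op 2 (left): buf='ZLFSG' cursor=0
After op 3 (select(2,5) replace("NIL")): buf='ZLNIL' cursor=5
After op 4 (backspace): buf='ZLNI' cursor=4
After op 5 (right): buf='ZLNI' cursor=4
After op 6 (left): buf='ZLNI' cursor=3
After op 7 (backspace): buf='ZLI' cursor=2
After op 8 (delete): buf='ZL' cursor=2
After op 9 (select(0,2) replace("YFJ")): buf='YFJ' cursor=3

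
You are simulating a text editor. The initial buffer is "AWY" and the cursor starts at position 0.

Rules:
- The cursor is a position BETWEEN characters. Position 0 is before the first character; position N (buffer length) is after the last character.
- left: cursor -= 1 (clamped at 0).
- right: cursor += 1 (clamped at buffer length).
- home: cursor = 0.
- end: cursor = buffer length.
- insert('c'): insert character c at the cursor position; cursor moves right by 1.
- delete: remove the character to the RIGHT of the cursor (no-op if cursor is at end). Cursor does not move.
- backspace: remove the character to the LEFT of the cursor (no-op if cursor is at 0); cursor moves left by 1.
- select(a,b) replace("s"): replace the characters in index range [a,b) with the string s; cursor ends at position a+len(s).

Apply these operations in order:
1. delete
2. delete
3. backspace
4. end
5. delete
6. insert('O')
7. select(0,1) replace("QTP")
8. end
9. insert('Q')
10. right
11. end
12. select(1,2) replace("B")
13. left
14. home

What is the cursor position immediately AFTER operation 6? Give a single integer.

After op 1 (delete): buf='WY' cursor=0
After op 2 (delete): buf='Y' cursor=0
After op 3 (backspace): buf='Y' cursor=0
After op 4 (end): buf='Y' cursor=1
After op 5 (delete): buf='Y' cursor=1
After op 6 (insert('O')): buf='YO' cursor=2

Answer: 2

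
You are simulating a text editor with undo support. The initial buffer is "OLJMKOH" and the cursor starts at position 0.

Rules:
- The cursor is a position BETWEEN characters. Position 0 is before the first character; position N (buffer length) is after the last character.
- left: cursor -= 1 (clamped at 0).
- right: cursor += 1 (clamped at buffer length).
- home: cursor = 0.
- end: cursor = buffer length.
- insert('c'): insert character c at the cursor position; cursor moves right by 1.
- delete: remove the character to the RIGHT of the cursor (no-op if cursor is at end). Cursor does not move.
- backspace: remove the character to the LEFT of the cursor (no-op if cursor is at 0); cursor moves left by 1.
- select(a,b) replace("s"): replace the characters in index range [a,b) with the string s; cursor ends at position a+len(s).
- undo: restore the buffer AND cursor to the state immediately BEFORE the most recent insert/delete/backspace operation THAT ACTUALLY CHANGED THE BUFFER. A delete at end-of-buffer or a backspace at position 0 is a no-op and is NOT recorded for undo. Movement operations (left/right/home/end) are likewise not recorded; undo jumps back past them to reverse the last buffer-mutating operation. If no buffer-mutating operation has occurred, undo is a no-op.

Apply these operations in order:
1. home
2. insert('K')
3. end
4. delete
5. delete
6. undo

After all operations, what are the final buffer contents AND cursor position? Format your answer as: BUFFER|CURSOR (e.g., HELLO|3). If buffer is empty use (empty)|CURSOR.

After op 1 (home): buf='OLJMKOH' cursor=0
After op 2 (insert('K')): buf='KOLJMKOH' cursor=1
After op 3 (end): buf='KOLJMKOH' cursor=8
After op 4 (delete): buf='KOLJMKOH' cursor=8
After op 5 (delete): buf='KOLJMKOH' cursor=8
After op 6 (undo): buf='OLJMKOH' cursor=0

Answer: OLJMKOH|0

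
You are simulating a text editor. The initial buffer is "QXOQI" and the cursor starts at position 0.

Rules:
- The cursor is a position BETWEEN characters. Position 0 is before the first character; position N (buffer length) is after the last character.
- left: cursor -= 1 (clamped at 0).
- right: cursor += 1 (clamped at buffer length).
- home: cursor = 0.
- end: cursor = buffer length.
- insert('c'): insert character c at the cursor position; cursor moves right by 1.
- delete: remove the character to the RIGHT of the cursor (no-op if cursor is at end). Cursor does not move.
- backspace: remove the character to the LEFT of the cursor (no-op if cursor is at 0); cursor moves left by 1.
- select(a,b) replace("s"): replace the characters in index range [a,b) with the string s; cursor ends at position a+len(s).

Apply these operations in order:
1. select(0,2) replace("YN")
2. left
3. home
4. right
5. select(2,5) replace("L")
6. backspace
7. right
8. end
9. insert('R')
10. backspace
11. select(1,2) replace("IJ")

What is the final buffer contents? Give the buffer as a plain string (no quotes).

Answer: YIJ

Derivation:
After op 1 (select(0,2) replace("YN")): buf='YNOQI' cursor=2
After op 2 (left): buf='YNOQI' cursor=1
After op 3 (home): buf='YNOQI' cursor=0
After op 4 (right): buf='YNOQI' cursor=1
After op 5 (select(2,5) replace("L")): buf='YNL' cursor=3
After op 6 (backspace): buf='YN' cursor=2
After op 7 (right): buf='YN' cursor=2
After op 8 (end): buf='YN' cursor=2
After op 9 (insert('R')): buf='YNR' cursor=3
After op 10 (backspace): buf='YN' cursor=2
After op 11 (select(1,2) replace("IJ")): buf='YIJ' cursor=3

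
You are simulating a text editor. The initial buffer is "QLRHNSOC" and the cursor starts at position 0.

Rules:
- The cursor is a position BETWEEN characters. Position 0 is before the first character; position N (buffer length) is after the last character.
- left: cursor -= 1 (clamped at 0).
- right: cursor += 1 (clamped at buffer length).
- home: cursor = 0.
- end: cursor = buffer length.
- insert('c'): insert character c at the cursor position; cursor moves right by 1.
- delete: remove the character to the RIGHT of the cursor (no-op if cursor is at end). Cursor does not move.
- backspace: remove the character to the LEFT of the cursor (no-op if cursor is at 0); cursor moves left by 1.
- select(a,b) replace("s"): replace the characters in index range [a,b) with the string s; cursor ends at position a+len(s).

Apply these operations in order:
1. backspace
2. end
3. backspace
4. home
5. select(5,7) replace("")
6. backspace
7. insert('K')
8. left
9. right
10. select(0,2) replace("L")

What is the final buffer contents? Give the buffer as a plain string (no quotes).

After op 1 (backspace): buf='QLRHNSOC' cursor=0
After op 2 (end): buf='QLRHNSOC' cursor=8
After op 3 (backspace): buf='QLRHNSO' cursor=7
After op 4 (home): buf='QLRHNSO' cursor=0
After op 5 (select(5,7) replace("")): buf='QLRHN' cursor=5
After op 6 (backspace): buf='QLRH' cursor=4
After op 7 (insert('K')): buf='QLRHK' cursor=5
After op 8 (left): buf='QLRHK' cursor=4
After op 9 (right): buf='QLRHK' cursor=5
After op 10 (select(0,2) replace("L")): buf='LRHK' cursor=1

Answer: LRHK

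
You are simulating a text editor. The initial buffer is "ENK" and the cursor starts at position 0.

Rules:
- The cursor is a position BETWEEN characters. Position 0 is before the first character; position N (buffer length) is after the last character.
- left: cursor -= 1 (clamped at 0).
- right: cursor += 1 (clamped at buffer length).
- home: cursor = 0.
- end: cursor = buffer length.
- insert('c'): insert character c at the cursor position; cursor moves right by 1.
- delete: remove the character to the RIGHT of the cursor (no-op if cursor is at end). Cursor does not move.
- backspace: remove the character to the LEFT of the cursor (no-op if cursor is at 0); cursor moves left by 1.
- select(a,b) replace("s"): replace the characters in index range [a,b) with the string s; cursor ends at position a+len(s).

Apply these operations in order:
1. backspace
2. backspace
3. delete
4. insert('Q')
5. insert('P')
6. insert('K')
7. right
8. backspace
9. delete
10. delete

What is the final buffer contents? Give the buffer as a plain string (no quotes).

After op 1 (backspace): buf='ENK' cursor=0
After op 2 (backspace): buf='ENK' cursor=0
After op 3 (delete): buf='NK' cursor=0
After op 4 (insert('Q')): buf='QNK' cursor=1
After op 5 (insert('P')): buf='QPNK' cursor=2
After op 6 (insert('K')): buf='QPKNK' cursor=3
After op 7 (right): buf='QPKNK' cursor=4
After op 8 (backspace): buf='QPKK' cursor=3
After op 9 (delete): buf='QPK' cursor=3
After op 10 (delete): buf='QPK' cursor=3

Answer: QPK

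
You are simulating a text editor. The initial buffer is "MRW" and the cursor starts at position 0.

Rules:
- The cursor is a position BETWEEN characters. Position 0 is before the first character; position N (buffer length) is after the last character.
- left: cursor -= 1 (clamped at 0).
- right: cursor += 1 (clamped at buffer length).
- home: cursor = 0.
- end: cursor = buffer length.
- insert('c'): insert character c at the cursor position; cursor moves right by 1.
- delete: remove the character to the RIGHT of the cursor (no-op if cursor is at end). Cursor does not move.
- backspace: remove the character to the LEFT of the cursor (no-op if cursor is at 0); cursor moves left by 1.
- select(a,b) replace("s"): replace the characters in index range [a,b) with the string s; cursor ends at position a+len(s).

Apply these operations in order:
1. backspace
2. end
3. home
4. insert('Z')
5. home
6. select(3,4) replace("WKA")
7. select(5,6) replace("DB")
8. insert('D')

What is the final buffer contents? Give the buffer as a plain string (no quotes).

After op 1 (backspace): buf='MRW' cursor=0
After op 2 (end): buf='MRW' cursor=3
After op 3 (home): buf='MRW' cursor=0
After op 4 (insert('Z')): buf='ZMRW' cursor=1
After op 5 (home): buf='ZMRW' cursor=0
After op 6 (select(3,4) replace("WKA")): buf='ZMRWKA' cursor=6
After op 7 (select(5,6) replace("DB")): buf='ZMRWKDB' cursor=7
After op 8 (insert('D')): buf='ZMRWKDBD' cursor=8

Answer: ZMRWKDBD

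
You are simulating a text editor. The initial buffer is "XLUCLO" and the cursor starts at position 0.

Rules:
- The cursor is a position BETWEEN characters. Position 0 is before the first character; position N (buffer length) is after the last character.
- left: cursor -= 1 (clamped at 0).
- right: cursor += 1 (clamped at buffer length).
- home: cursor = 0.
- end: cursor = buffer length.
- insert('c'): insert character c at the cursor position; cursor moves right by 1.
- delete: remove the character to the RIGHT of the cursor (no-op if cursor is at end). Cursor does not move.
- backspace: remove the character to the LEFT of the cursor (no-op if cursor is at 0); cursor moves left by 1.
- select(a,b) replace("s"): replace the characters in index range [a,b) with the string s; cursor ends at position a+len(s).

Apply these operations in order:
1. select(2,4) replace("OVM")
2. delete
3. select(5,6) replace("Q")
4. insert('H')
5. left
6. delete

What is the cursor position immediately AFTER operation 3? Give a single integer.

After op 1 (select(2,4) replace("OVM")): buf='XLOVMLO' cursor=5
After op 2 (delete): buf='XLOVMO' cursor=5
After op 3 (select(5,6) replace("Q")): buf='XLOVMQ' cursor=6

Answer: 6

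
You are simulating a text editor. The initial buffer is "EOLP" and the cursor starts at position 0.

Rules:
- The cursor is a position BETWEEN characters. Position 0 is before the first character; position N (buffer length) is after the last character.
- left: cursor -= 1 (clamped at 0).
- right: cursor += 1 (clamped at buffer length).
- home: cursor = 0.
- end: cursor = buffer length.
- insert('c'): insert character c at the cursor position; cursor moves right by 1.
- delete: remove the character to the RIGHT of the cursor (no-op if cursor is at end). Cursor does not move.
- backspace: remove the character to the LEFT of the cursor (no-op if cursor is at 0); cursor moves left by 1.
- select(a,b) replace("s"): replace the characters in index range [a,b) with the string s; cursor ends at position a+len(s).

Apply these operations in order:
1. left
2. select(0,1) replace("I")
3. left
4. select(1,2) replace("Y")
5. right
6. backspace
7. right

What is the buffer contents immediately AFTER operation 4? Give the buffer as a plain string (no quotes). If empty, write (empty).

After op 1 (left): buf='EOLP' cursor=0
After op 2 (select(0,1) replace("I")): buf='IOLP' cursor=1
After op 3 (left): buf='IOLP' cursor=0
After op 4 (select(1,2) replace("Y")): buf='IYLP' cursor=2

Answer: IYLP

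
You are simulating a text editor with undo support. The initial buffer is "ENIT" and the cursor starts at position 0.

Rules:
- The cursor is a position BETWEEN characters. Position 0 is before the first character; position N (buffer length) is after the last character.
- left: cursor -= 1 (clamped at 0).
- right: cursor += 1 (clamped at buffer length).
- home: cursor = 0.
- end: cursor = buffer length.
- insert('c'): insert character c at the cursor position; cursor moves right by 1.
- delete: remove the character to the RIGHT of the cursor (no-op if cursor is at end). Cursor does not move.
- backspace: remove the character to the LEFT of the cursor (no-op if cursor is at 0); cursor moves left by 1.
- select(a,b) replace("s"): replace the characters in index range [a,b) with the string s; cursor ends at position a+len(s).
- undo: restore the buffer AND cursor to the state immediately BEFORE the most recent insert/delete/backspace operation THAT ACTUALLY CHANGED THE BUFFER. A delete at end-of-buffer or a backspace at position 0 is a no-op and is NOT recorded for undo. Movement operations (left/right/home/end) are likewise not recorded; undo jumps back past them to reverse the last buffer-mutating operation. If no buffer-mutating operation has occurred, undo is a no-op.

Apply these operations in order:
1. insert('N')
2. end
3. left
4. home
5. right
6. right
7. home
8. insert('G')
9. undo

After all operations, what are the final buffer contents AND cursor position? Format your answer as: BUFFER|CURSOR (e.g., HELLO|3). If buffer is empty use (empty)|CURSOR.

After op 1 (insert('N')): buf='NENIT' cursor=1
After op 2 (end): buf='NENIT' cursor=5
After op 3 (left): buf='NENIT' cursor=4
After op 4 (home): buf='NENIT' cursor=0
After op 5 (right): buf='NENIT' cursor=1
After op 6 (right): buf='NENIT' cursor=2
After op 7 (home): buf='NENIT' cursor=0
After op 8 (insert('G')): buf='GNENIT' cursor=1
After op 9 (undo): buf='NENIT' cursor=0

Answer: NENIT|0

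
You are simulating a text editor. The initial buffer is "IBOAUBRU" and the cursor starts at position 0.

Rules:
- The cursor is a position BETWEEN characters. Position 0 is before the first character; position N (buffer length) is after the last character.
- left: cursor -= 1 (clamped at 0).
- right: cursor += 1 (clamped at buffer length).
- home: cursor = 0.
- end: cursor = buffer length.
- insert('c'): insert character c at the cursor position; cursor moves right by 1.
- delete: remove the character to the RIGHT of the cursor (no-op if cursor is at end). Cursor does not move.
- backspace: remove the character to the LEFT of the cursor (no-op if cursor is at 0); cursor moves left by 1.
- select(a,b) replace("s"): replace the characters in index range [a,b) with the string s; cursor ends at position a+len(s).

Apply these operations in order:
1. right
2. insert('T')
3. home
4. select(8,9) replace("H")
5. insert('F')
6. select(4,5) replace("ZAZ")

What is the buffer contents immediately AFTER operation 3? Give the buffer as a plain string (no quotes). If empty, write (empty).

After op 1 (right): buf='IBOAUBRU' cursor=1
After op 2 (insert('T')): buf='ITBOAUBRU' cursor=2
After op 3 (home): buf='ITBOAUBRU' cursor=0

Answer: ITBOAUBRU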